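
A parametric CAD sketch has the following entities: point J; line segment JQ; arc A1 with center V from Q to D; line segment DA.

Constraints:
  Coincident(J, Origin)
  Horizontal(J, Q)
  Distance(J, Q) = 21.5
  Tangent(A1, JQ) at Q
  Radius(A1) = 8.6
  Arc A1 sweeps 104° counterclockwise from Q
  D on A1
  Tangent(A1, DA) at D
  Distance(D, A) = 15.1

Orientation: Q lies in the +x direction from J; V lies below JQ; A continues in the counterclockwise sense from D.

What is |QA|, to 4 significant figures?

25.76

On A1, Q sits at bearing 90° from V; a 104° counterclockwise sweep puts D at bearing 194°, so D = V + 8.6·(cos 194°, sin 194°) = (13.16, -10.68). The tangent condition forces VD to be normal to DA, so DA runs along (−sin 194°, cos 194°); with |DA| = 15.1, A = (16.81, -25.33). Then |QA| = |A − Q| = 25.76.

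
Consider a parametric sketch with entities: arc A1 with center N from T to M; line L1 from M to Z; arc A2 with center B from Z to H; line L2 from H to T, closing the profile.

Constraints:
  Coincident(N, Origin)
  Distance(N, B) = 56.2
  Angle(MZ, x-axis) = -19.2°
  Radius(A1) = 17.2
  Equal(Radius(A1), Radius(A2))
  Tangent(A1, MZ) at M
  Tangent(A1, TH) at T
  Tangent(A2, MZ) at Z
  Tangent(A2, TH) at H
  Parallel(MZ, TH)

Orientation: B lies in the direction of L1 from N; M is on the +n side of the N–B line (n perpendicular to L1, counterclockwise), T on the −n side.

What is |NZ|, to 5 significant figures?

58.773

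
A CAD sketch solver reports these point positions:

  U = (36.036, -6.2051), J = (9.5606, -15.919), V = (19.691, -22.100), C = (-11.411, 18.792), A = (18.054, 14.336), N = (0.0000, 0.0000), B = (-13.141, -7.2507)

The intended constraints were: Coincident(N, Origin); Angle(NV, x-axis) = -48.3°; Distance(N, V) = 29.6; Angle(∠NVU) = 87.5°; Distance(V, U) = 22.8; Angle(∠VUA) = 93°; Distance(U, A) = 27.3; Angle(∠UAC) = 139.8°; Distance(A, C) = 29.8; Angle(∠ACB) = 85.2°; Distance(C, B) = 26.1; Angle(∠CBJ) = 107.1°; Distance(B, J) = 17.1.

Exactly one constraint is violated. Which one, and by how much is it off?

Distance(B, J) = 17.1 — off by 7.20.

N = (0.00, 0.00) ✓; NV at -48.30° ✓; |NV| = 29.60 ✓; ∠NVU = 87.50° ✓; |VU| = 22.80 ✓; ∠VUA = 93.00° ✓; |UA| = 27.30 ✓; ∠UAC = 139.8° ✓; |AC| = 29.80 ✓; ∠ACB = 85.20° ✓; |CB| = 26.10 ✓; ∠CBJ = 107.1° ✓; |BJ| = 24.30 ✗.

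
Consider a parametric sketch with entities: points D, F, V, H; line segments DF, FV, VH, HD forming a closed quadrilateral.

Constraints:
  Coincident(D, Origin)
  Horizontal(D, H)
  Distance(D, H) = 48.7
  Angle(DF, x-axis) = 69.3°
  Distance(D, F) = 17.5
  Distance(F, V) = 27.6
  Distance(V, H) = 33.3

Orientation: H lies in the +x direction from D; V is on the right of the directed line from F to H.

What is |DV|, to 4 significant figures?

19.03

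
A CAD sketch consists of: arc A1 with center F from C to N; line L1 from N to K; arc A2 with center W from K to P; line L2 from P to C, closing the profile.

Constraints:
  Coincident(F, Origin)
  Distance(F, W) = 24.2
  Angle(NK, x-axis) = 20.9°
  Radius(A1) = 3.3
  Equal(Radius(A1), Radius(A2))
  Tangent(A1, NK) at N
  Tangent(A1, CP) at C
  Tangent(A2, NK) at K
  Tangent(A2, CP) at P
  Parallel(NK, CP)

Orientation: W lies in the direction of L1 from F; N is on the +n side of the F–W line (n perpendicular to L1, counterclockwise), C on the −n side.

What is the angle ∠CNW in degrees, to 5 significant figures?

82.235°

F is at the origin and W lies 24.2 along u from F, so W = 24.2·u = (22.608, 8.6331). Tangency of A1 to both parallel lines with radius 3.3 puts N and C at F ± 3.3·n: N = (-1.1772, 3.0829), C = (1.1772, -3.0829). Then cos ∠CNW = NC·NW / (|NC||NW|), giving 82.235°.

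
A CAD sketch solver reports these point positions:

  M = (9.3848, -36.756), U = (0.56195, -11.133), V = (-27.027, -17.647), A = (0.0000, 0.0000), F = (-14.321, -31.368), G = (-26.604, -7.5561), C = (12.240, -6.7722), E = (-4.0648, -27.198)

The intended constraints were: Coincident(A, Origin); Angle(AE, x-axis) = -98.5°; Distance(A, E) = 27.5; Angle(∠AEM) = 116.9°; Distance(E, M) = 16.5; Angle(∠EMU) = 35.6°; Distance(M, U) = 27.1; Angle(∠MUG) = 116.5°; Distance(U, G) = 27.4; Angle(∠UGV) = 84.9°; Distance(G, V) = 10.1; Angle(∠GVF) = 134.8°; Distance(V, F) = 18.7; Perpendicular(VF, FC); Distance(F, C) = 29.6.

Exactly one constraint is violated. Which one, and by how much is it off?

Distance(F, C) = 29.6 — off by 6.60.

A = (0.00, 0.00) ✓; AE at -98.50° ✓; |AE| = 27.50 ✓; ∠AEM = 116.9° ✓; |EM| = 16.50 ✓; ∠EMU = 35.60° ✓; |MU| = 27.10 ✓; ∠MUG = 116.5° ✓; |UG| = 27.40 ✓; ∠UGV = 84.90° ✓; |GV| = 10.10 ✓; ∠GVF = 134.8° ✓; |VF| = 18.70 ✓; ∠(VF, FC) = 90.00° ✓; |FC| = 36.20 ✗.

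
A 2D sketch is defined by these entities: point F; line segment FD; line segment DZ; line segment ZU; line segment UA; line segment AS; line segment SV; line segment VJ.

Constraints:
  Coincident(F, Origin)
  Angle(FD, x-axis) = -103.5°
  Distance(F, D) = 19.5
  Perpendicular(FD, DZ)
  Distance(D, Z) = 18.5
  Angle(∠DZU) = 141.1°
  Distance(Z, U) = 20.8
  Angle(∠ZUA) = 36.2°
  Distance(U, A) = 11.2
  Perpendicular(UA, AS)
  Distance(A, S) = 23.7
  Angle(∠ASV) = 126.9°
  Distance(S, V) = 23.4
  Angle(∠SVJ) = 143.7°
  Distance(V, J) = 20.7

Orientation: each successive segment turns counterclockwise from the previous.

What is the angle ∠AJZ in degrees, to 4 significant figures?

14.21°

F is at the origin; FD runs at -103.5° with length 19.5, so D = (-4.552, -18.96). FD ⟂ DZ, so DZ runs at -13.50°; with |DZ| = 18.5, Z = (13.44, -23.28). ∠DZU = 141.1° gives ZU at 25.40° from the x-axis; with |ZU| = 20.8, U = (32.23, -14.36). ∠ZUA = 36.2° gives UA at 169.2° from the x-axis; with |UA| = 11.2, A = (21.22, -12.26). UA ⟂ AS, so AS runs at -100.8°; with |AS| = 23.7, S = (16.78, -35.54). ∠ASV = 126.9° gives SV at -47.70° from the x-axis; with |SV| = 23.4, V = (32.53, -52.85). ∠SVJ = 143.7° gives VJ at -11.40° from the x-axis; with |VJ| = 20.7, J = (52.82, -56.94). Then cos ∠AJZ = JA·JZ / (|JA||JZ|), giving 14.21°.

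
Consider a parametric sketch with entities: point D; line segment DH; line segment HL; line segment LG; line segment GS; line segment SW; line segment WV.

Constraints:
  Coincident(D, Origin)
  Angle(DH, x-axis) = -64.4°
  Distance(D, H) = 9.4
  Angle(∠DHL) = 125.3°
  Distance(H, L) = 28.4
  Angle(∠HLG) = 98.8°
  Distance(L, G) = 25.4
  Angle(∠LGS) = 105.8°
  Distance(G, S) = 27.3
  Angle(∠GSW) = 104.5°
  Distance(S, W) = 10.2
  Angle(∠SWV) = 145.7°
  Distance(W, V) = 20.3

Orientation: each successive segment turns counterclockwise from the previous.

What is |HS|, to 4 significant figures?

37.22

D is at the origin; DH runs at -64.4° with length 9.4, so H = (4.062, -8.477). ∠DHL = 125.3° gives HL at -9.700° from the x-axis; with |HL| = 28.4, L = (32.06, -13.26). ∠HLG = 98.8° gives LG at 71.50° from the x-axis; with |LG| = 25.4, G = (40.12, 10.83). ∠LGS = 105.8° gives GS at 145.7° from the x-axis; with |GS| = 27.3, S = (17.56, 26.21). Then |HS| = |S − H| = 37.22.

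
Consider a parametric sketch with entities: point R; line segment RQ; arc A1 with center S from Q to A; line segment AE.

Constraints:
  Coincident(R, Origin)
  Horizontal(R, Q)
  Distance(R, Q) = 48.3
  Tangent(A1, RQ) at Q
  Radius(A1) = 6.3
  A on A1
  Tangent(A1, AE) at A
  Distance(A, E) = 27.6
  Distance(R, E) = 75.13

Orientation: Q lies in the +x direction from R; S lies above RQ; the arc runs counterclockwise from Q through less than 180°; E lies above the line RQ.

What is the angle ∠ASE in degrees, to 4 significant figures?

77.14°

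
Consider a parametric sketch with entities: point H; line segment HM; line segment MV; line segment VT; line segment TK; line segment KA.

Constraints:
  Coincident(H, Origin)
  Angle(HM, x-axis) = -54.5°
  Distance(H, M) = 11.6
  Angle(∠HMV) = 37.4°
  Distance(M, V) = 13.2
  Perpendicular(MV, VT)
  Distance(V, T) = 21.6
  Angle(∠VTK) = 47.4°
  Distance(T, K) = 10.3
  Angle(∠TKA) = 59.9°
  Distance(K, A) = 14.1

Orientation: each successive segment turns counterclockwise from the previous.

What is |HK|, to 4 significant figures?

8.393

H is at the origin; HM runs at -54.5° with length 11.6, so M = (6.736, -9.444). ∠HMV = 37.4° gives MV at 88.10° from the x-axis; with |MV| = 13.2, V = (7.174, 3.749). MV ⟂ VT, so VT runs at 178.1°; with |VT| = 21.6, T = (-14.41, 4.465). ∠VTK = 47.4° gives TK at -49.30° from the x-axis; with |TK| = 10.3, K = (-7.698, -3.344). Then |HK| = |K − H| = 8.393.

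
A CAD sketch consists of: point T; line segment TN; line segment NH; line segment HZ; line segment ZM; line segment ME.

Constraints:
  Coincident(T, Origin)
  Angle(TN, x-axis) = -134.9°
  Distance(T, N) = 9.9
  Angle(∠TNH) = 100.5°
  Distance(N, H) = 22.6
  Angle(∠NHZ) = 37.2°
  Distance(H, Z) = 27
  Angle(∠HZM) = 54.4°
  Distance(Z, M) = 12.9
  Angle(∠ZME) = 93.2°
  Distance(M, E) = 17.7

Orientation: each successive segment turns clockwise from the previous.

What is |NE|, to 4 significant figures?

18.47

T is at the origin; TN runs at -134.9° with length 9.9, so N = (-6.988, -7.013). ∠TNH = 100.5° gives NH at 145.6° from the x-axis; with |NH| = 22.6, H = (-25.64, 5.756). ∠NHZ = 37.2° gives HZ at 2.800° from the x-axis; with |HZ| = 27.0, Z = (1.332, 7.075). ∠HZM = 54.4° gives ZM at -122.8° from the x-axis; with |ZM| = 12.9, M = (-5.656, -3.769). ∠ZME = 93.2° gives ME at 150.4° from the x-axis; with |ME| = 17.7, E = (-21.05, 4.974). Then |NE| = |E − N| = 18.47.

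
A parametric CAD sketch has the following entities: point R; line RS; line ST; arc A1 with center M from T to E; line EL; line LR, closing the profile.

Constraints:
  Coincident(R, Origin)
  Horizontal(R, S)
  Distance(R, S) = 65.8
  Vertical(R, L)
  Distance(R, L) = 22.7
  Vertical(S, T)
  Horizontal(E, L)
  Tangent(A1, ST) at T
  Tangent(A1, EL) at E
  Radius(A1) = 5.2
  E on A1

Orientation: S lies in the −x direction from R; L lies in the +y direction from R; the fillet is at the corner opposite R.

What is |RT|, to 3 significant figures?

68.1

R is at the origin; R and S share the same y with |RS| = 65.8 and S on the −x side, so S = (-65.8, 0.00). RL is vertical with |RL| = 22.7 and L on the +y side, so L = (0.00, 22.7). The virtual corner opposite R is at (-65.8, 22.7). The tangent condition forces MT to be normal to ST and tangency of A1 to EL means the radius ME is perpendicular to EL, with radius 5.2, so the center M sits 5.2 in from both sides at M = (-60.6, 17.5). That places the tangent points at T = (-65.8, 17.5) on ST and E = (-60.6, 22.7) on EL. Then |RT| = |T − R| = 68.1.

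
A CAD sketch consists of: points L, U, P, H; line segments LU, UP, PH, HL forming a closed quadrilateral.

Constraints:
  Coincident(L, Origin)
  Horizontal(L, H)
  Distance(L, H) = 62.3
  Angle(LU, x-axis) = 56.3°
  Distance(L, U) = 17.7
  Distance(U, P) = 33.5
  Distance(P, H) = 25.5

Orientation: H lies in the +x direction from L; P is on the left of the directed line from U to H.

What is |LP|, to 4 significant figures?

46.45

L is at the origin; L and H share the same y with |LH| = 62.3 and H in +x, so H = (62.3, 0). LU runs at 56.3° with |LU| = 17.7, so U = (9.821, 14.73). P is determined by |UP| = 33.5 and |PH| = 25.5 together: it lies at the intersection of circle(U, 33.5) and circle(H, 25.5). With |UH| = 54.51, the foot of the radical line on UH is 31.58 from U and the perpendicular offset is √(33.5² − 31.58²) = 11.17. Taking the left-of-UH solution: P = (43.25, 16.95).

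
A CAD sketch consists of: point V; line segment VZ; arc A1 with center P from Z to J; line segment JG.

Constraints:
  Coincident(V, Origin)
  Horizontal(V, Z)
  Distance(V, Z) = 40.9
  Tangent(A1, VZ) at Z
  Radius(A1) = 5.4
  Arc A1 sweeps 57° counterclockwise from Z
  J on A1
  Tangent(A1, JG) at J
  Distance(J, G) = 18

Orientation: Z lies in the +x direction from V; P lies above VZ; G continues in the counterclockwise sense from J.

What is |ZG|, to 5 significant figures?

22.663

V is at the origin; VZ is horizontal with |VZ| = 40.9 and Z on the +x side, so Z = (40.900, 0.0000). Since A1 is tangent to VZ there, PZ ⟂ VZ, so P = Z + (0, 5.4) = (40.900, 5.4000). On A1, Z sits at bearing -90° from P; a 57° counterclockwise sweep puts J at bearing -33°, so J = P + 5.4·(cos -33°, sin -33°) = (45.429, 2.4589). Tangency of A1 to JG means the radius PJ is perpendicular to JG, so JG runs along (−sin -33°, cos -33°); with |JG| = 18.0, G = (55.232, 17.555). Then |ZG| = |G − Z| = 22.663.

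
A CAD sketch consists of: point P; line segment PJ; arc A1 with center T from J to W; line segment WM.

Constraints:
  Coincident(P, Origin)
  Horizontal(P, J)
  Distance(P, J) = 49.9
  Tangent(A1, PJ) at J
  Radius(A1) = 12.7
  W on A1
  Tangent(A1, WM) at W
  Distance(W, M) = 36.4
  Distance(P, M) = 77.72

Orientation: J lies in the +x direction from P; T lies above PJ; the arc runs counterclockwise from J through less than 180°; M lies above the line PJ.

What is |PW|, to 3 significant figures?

64.1

Checks: |TW| = 12.70 ✓; ∠(TW, WM) = 90.00° ✓; |WM| = 36.40 ✓; |PM| = 77.72 ✓.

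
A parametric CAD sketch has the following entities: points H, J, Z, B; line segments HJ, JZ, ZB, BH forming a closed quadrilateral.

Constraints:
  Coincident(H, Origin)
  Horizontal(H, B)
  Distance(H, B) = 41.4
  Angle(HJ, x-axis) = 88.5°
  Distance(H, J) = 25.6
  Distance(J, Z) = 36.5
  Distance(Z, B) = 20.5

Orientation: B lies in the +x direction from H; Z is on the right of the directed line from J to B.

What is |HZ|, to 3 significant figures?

21.8

Checks: |JZ| = 36.50 ✓; |ZB| = 20.50 ✓.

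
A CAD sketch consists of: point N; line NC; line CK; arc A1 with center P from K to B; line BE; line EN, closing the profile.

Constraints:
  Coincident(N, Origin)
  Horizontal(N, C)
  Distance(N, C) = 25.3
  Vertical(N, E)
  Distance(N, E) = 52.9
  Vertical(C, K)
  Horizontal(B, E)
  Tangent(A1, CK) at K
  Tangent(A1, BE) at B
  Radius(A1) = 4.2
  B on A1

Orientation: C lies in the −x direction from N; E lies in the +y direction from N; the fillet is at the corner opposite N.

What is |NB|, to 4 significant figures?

56.95

The virtual corner opposite N is at (-25.30, 52.90). Tangency of A1 to CK means the radius PK is perpendicular to CK and tangency of A1 to BE means the radius PB is perpendicular to BE, with radius 4.2, so the center P sits 4.2 in from both sides at P = (-21.10, 48.70). That places the tangent points at K = (-25.30, 48.70) on CK and B = (-21.10, 52.90) on BE. Then |NB| = |B − N| = 56.95.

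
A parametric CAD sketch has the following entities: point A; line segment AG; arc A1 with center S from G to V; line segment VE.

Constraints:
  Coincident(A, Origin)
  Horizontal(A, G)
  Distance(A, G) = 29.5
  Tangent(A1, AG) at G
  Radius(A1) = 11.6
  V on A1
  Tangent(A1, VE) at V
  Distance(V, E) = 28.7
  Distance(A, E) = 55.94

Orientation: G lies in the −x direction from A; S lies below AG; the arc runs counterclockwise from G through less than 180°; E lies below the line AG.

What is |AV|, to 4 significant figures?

43.03

Checks: |SV| = 11.60 ✓; ∠(SV, VE) = 90.00° ✓; |VE| = 28.70 ✓; |AE| = 55.94 ✓.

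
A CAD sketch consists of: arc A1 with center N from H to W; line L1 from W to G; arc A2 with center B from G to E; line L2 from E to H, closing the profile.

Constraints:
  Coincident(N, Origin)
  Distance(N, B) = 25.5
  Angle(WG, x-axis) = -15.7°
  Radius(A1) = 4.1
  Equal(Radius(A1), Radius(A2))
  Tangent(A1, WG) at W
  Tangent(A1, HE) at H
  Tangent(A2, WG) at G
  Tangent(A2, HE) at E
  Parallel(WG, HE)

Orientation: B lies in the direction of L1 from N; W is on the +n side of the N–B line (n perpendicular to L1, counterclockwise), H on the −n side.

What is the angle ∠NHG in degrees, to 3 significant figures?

72.2°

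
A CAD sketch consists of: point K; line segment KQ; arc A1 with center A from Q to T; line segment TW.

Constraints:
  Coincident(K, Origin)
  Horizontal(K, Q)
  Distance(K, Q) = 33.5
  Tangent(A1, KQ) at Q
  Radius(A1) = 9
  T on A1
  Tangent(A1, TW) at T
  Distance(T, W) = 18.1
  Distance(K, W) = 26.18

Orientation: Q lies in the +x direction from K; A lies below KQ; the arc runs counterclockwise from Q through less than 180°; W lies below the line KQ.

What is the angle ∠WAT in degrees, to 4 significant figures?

63.56°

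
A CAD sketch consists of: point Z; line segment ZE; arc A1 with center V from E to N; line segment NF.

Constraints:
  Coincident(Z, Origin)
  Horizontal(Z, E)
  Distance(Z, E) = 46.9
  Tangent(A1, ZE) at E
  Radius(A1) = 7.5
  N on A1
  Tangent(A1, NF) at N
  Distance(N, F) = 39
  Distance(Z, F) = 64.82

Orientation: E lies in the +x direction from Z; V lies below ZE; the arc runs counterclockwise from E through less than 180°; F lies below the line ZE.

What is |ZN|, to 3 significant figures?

40.4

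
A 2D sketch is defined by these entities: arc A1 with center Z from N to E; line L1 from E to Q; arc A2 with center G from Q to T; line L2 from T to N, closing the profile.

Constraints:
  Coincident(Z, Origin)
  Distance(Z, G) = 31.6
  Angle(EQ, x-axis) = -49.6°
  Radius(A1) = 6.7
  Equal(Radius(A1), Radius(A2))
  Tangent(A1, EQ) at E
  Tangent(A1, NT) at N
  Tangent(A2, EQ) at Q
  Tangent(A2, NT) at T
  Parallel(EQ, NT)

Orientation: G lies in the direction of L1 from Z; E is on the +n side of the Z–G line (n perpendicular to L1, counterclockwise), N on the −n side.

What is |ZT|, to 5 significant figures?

32.302

Tangency of A1 to both parallel lines with radius 6.7 puts E and N at Z ± 6.7·n: E = (5.1023, 4.3424), N = (-5.1023, -4.3424). Equal radii place Q and T the same way about G: Q = G + 6.7·n = (25.583, -19.722), T = G − 6.7·n = (15.378, -28.407). Then |ZT| = |T − Z| = 32.302.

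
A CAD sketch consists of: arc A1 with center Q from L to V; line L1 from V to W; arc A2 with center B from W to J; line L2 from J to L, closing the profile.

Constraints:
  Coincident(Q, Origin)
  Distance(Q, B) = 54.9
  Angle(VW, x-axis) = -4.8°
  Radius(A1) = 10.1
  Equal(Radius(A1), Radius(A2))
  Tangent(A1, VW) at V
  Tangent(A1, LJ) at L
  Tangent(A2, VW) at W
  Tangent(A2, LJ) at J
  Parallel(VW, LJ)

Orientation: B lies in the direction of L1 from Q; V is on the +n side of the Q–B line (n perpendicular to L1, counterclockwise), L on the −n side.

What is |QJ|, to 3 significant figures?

55.8

The slot axis is L1's direction at -4.8°, so u = (cos -4.8°, sin -4.8°) = (0.996, -0.0837) and n = (−sin -4.8°, cos -4.8°) = (0.0837, 0.996). Q is at the origin and B lies 54.9 along u from Q, so B = 54.9·u = (54.7, -4.59). Tangency of A1 to both parallel lines with radius 10.1 puts V and L at Q ± 10.1·n: V = (0.845, 10.1), L = (-0.845, -10.1). Equal radii place W and J the same way about B: W = B + 10.1·n = (55.6, 5.47), J = B − 10.1·n = (53.9, -14.7). Then |QJ| = |J − Q| = 55.8.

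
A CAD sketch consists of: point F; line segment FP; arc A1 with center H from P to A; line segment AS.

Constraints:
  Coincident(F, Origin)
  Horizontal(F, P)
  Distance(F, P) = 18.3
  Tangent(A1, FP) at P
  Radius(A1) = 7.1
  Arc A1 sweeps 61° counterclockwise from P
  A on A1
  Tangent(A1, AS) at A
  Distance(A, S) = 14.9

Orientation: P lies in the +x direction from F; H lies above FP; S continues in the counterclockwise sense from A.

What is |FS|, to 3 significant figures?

35.9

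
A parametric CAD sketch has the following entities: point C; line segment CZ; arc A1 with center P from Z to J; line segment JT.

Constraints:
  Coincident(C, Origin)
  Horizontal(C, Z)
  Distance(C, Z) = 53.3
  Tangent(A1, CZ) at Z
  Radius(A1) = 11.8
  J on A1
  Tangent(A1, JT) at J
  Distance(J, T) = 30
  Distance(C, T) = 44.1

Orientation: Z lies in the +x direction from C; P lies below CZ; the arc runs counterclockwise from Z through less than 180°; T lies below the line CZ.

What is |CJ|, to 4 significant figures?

43.28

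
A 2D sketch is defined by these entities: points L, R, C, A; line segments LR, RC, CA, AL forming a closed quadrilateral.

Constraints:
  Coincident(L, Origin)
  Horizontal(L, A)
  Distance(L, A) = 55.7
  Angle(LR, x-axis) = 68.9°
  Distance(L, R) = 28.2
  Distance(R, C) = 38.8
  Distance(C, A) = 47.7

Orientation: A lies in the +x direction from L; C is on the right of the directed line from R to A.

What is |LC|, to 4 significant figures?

15.79

Checks: L = (0.00, 0.00) ✓; |RC| = 38.80 ✓; |CA| = 47.70 ✓.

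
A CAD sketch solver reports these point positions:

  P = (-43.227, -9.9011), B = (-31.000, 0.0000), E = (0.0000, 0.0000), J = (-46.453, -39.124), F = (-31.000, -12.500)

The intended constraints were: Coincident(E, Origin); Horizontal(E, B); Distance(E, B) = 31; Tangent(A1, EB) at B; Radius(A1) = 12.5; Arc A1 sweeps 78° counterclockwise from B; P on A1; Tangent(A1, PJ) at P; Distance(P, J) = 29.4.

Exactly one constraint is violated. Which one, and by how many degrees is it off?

Tangent(A1, PJ) at P — off by 5.70°.

E = (0.00, 0.00) ✓; E.y = 0.00, B.y = 0.00 ✓; |EB| = 31.00 ✓; ∠(FB, BE) = 90.00° ✓; |FB| = 12.50 ✓; bearing(F→P) − bearing(F→B) = 78.00° ✓; |FP| = 12.50 ✓; ∠(FP, PJ) = 84.30° ✗; |PJ| = 29.40 ✓.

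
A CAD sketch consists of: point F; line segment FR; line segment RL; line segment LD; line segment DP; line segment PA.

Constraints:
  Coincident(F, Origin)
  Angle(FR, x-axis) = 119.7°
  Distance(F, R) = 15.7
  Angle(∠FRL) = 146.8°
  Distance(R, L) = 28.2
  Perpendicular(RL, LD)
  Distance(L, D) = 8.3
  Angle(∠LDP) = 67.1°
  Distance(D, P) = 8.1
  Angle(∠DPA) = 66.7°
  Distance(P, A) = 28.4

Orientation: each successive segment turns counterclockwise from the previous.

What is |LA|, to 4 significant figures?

19.51

F is at the origin; FR runs at 119.7° with length 15.7, so R = (-7.779, 13.64). ∠FRL = 146.8° gives RL at 152.9° from the x-axis; with |RL| = 28.2, L = (-32.88, 26.48). RL ⟂ LD, so LD runs at -117.1°; with |LD| = 8.3, D = (-36.66, 19.10). ∠LDP = 67.1° gives DP at -4.200° from the x-axis; with |DP| = 8.1, P = (-28.59, 18.50). ∠DPA = 66.7° gives PA at 109.1° from the x-axis; with |PA| = 28.4, A = (-37.88, 45.34). Then |LA| = |A − L| = 19.51.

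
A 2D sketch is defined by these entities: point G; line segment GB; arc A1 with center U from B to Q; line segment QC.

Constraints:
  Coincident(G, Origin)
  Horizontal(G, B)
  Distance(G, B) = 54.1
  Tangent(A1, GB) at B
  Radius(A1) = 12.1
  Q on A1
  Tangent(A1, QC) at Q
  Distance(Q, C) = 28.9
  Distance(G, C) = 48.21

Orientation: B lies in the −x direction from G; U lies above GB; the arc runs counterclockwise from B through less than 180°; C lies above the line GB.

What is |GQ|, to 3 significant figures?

43.5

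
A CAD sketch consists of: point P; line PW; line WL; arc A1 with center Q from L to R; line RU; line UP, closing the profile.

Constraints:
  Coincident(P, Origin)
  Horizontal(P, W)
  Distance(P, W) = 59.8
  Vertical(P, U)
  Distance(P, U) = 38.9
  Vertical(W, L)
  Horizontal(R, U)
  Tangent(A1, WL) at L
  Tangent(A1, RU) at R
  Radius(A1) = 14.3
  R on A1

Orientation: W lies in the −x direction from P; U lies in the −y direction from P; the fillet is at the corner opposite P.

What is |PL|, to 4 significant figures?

64.66

The virtual corner opposite P is at (-59.80, -38.90). The tangent condition forces QL to be normal to WL and A1 meets RU tangentially, so QR is at right angles to RU, with radius 14.3, so the center Q sits 14.3 in from both sides at Q = (-45.50, -24.60). That places the tangent points at L = (-59.80, -24.60) on WL and R = (-45.50, -38.90) on RU. Then |PL| = |L − P| = 64.66.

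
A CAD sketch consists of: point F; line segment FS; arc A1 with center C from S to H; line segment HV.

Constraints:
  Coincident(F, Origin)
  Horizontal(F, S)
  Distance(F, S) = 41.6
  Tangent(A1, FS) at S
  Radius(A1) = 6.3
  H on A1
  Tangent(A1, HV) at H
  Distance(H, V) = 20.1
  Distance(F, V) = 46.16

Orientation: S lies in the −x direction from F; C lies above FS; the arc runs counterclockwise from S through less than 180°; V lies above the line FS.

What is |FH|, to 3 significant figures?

36.0

F is at the origin; F and S share the same y with |FS| = 41.6 and S on the −x side, so S = (-41.6, 0.00). A1 meets FS tangentially, so CS is at right angles to FS, so C = S + (0, 6.3) = (-41.6, 6.30). Since CH ⟂ HV (tangency), |CV| = √(6.3² + 20.1²) = 21.1 regardless of where H sits on A1. So V lies on both circle(F, 46.16) and circle(C, 21.1); the above-FS intersection is V = (-37.5, 27.0). H is the foot of the tangent from V: H = (-35.3, 6.97).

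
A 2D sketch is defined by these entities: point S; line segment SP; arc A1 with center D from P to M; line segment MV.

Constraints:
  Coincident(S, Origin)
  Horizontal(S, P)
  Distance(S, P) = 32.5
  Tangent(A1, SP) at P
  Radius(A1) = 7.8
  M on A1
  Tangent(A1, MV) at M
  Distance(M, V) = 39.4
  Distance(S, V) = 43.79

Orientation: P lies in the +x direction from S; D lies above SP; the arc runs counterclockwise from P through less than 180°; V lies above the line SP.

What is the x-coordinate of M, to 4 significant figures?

38.27

Checks: |DM| = 7.800 ✓; ∠(DM, MV) = 90.00° ✓; |MV| = 39.40 ✓; |SV| = 43.79 ✓.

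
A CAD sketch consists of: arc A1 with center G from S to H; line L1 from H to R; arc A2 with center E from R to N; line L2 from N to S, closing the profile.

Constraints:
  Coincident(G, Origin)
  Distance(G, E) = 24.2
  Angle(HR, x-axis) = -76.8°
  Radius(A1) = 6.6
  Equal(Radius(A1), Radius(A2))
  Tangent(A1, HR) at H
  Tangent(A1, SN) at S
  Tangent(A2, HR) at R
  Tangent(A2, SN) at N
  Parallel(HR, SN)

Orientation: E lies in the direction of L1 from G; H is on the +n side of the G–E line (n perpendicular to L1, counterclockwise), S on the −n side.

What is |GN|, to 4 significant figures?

25.08

The slot axis is L1's direction at -76.8°, so u = (cos -76.8°, sin -76.8°) = (0.2284, -0.9736) and n = (−sin -76.8°, cos -76.8°) = (0.9736, 0.2284). G is at the origin and E lies 24.2 along u from G, so E = 24.2·u = (5.526, -23.56). Tangency of A1 to both parallel lines with radius 6.6 puts H and S at G ± 6.6·n: H = (6.426, 1.507), S = (-6.426, -1.507). Equal radii place R and N the same way about E: R = E + 6.6·n = (11.95, -22.05), N = E − 6.6·n = (-0.8995, -25.07). Then |GN| = |N − G| = 25.08.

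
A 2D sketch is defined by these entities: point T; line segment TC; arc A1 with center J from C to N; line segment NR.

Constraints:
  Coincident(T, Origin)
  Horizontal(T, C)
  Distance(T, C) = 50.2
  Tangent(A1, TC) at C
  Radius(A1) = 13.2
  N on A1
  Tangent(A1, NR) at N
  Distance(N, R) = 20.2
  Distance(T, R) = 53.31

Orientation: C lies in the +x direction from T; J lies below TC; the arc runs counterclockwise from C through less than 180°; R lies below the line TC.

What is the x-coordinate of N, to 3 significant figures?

37.1

T is at the origin; TC is horizontal with |TC| = 50.2 and C on the +x side, so C = (50.2, 0.00). A1 meets TC tangentially, so JC is at right angles to TC, so J = C + (0, -13.2) = (50.2, -13.2). Since JN ⟂ NR (tangency), |JR| = √(13.2² + 20.2²) = 24.1 regardless of where N sits on A1. So R lies on both circle(T, 53.31) and circle(J, 24.1); the below-TC intersection is R = (40.1, -35.1). N is the foot of the tangent from R: N = (37.1, -15.1).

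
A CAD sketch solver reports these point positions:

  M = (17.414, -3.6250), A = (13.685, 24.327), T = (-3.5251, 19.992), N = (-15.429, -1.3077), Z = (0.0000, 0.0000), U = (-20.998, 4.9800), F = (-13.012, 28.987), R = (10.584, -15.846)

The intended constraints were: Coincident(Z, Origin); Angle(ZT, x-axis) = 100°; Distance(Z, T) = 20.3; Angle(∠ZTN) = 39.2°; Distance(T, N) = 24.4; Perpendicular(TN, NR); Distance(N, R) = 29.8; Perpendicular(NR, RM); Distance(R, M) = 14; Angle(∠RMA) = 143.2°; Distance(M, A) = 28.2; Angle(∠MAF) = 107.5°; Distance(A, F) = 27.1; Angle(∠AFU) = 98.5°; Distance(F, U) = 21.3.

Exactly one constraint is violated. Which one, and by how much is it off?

Distance(F, U) = 21.3 — off by 4.00.

Z = (0.00, 0.00) ✓; ZT at 100.0° ✓; |ZT| = 20.30 ✓; ∠ZTN = 39.20° ✓; |TN| = 24.40 ✓; ∠(TN, NR) = 90.00° ✓; |NR| = 29.80 ✓; ∠(NR, RM) = 90.00° ✓; |RM| = 14.00 ✓; ∠RMA = 143.2° ✓; |MA| = 28.20 ✓; ∠MAF = 107.5° ✓; |AF| = 27.10 ✓; ∠AFU = 98.50° ✓; |FU| = 25.30 ✗.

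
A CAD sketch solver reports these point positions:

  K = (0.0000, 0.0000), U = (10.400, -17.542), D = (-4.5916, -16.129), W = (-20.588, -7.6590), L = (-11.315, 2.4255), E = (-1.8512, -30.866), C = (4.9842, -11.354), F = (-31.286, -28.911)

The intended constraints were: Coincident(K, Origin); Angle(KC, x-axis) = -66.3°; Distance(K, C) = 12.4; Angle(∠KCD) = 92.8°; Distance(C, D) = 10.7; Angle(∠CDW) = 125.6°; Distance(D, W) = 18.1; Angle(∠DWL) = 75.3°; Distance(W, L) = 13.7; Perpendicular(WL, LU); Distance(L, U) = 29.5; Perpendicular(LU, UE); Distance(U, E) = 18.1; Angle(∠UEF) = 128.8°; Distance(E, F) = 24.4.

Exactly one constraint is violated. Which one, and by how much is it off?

Distance(E, F) = 24.4 — off by 5.10.

K = (0.00, 0.00) ✓; KC at -66.30° ✓; |KC| = 12.40 ✓; ∠KCD = 92.80° ✓; |CD| = 10.70 ✓; ∠CDW = 125.6° ✓; |DW| = 18.10 ✓; ∠DWL = 75.30° ✓; |WL| = 13.70 ✓; ∠(WL, LU) = 90.00° ✓; |LU| = 29.50 ✓; ∠(LU, UE) = 90.00° ✓; |UE| = 18.10 ✓; ∠UEF = 128.8° ✓; |EF| = 29.50 ✗.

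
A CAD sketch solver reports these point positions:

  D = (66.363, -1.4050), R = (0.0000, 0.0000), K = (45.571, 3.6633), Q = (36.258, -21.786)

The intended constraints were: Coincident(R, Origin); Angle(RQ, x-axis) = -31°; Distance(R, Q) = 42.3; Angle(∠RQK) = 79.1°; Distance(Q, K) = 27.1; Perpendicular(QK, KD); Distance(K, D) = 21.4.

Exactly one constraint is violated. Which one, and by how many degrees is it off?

Perpendicular(QK, KD) — off by 6.40°.

R = (0.00, 0.00) ✓; RQ at -31.00° ✓; |RQ| = 42.30 ✓; ∠RQK = 79.10° ✓; |QK| = 27.10 ✓; ∠(QK, KD) = 83.60° ✗; |KD| = 21.40 ✓.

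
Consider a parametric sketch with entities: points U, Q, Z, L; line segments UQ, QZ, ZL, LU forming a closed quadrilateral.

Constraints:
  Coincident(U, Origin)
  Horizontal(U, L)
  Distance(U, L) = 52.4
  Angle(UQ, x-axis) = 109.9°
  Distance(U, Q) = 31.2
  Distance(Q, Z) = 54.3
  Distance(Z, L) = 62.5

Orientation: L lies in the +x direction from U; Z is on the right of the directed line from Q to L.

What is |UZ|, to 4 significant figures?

25.18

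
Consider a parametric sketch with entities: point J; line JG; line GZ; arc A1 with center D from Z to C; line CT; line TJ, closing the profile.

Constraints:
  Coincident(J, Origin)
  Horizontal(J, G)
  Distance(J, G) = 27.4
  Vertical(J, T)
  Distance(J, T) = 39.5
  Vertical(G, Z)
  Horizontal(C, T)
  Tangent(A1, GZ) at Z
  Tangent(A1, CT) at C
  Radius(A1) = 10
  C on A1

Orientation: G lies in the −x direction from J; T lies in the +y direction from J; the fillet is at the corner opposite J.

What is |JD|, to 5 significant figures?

34.249

J is at the origin; JG is horizontal with |JG| = 27.4 and G on the −x side, so G = (-27.400, 0.0000). JT is vertical with |JT| = 39.5 and T on the +y side, so T = (0.0000, 39.500). The virtual corner opposite J is at (-27.400, 39.500). The tangent condition forces DZ to be normal to GZ and the tangent condition forces DC to be normal to CT, with radius 10.0, so the center D sits 10.0 in from both sides at D = (-17.400, 29.500). Then |JD| = |D − J| = 34.249.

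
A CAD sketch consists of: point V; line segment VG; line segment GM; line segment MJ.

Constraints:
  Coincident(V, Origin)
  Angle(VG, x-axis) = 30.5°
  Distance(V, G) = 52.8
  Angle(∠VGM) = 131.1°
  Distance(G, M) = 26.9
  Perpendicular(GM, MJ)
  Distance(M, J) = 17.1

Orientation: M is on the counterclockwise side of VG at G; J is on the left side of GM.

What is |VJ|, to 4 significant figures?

65.65

∠VGM = 131.1°, so GM runs at 30.5° + (180° − 131.1°) = 79.40° from the x-axis; with |GM| = 26.9, M = G + 26.9·(cos 79.40°, sin 79.40°) = (50.44, 53.24). GM ⟂ MJ; with |MJ| = 17.1 on the left of GM, J = M + 17.1·(-0.9829, 0.1840) = (33.63, 56.38). Then |VJ| = |J − V| = 65.65.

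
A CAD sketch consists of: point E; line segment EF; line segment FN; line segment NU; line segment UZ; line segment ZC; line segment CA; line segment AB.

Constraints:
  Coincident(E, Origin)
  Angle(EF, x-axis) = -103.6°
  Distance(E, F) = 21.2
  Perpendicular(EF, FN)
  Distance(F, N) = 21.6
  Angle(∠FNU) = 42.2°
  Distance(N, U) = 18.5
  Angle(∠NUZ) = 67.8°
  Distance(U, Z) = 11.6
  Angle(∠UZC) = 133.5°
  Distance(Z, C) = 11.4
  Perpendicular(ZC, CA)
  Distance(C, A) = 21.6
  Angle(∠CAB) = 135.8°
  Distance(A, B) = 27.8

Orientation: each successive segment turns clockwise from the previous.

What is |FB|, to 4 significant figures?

46.35

E is at the origin; EF runs at -103.6° with length 21.2, so F = (-4.985, -20.61). EF is perpendicular to FN, so FN runs at 166.4°; with |FN| = 21.6, N = (-25.98, -15.53). ∠FNU = 42.2° gives NU at 28.60° from the x-axis; with |NU| = 18.5, U = (-9.737, -6.671). ∠NUZ = 67.8° gives UZ at -83.60° from the x-axis; with |UZ| = 11.6, Z = (-8.444, -18.20). ∠UZC = 133.5° gives ZC at -130.1° from the x-axis; with |ZC| = 11.4, C = (-15.79, -26.92). ZC ⟂ CA, so CA runs at 139.9°; with |CA| = 21.6, A = (-32.31, -13.01). ∠CAB = 135.8° gives AB at 95.70° from the x-axis; with |AB| = 27.8, B = (-35.07, 14.66). Then |FB| = |B − F| = 46.35.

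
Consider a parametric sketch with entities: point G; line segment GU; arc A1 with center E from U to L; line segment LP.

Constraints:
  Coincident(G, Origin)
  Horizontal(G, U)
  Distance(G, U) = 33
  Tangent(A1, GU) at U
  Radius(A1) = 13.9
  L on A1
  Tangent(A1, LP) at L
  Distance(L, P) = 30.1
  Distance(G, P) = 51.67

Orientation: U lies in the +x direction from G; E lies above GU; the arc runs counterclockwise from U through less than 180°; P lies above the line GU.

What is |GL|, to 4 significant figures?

49.23

Checks: |EL| = 13.90 ✓; ∠(EL, LP) = 90.00° ✓; |LP| = 30.10 ✓; |GP| = 51.67 ✓.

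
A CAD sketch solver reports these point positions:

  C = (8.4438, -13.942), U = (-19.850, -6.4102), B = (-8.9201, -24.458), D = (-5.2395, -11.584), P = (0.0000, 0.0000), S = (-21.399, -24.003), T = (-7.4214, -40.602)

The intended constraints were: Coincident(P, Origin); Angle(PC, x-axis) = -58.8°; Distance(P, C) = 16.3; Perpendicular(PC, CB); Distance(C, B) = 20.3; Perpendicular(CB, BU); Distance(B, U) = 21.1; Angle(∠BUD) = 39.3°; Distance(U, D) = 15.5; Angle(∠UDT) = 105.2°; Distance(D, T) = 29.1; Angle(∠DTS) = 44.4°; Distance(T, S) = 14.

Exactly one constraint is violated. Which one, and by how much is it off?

Distance(T, S) = 14 — off by 7.70.

P = (0.00, 0.00) ✓; PC at -58.80° ✓; |PC| = 16.30 ✓; ∠(PC, CB) = 90.00° ✓; |CB| = 20.30 ✓; ∠(CB, BU) = 90.00° ✓; |BU| = 21.10 ✓; ∠BUD = 39.30° ✓; |UD| = 15.50 ✓; ∠UDT = 105.2° ✓; |DT| = 29.10 ✓; ∠DTS = 44.40° ✓; |TS| = 21.70 ✗.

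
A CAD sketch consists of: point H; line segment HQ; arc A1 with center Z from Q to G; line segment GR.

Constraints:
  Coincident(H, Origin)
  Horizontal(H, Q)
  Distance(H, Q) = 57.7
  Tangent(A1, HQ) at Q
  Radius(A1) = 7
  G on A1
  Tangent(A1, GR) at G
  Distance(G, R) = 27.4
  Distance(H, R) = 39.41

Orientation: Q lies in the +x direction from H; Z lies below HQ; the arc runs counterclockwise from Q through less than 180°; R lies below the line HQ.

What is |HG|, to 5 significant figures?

52.838

Checks: |ZQ| = 7.000 ✓; |ZG| = 7.000 ✓; ∠(ZG, GR) = 90.00° ✓; |GR| = 27.40 ✓; |HR| = 39.41 ✓.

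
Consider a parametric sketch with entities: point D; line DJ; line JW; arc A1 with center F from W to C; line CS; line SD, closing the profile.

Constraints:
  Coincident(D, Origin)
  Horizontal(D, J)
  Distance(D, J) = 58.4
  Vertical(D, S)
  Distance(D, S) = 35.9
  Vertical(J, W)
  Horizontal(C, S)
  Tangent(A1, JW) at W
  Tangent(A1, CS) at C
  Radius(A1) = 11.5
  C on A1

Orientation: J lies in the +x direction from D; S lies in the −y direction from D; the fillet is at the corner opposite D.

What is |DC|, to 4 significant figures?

59.06

D is at the origin; DJ is horizontal with |DJ| = 58.4 and J on the +x side, so J = (58.40, 0.000). D and S share the same x with |DS| = 35.9 and S on the −y side, so S = (0.000, -35.90). The virtual corner opposite D is at (58.40, -35.90). A1 meets JW tangentially, so FW is at right angles to JW and the tangent condition forces FC to be normal to CS, with radius 11.5, so the center F sits 11.5 in from both sides at F = (46.90, -24.40). That places the tangent points at W = (58.40, -24.40) on JW and C = (46.90, -35.90) on CS. Then |DC| = |C − D| = 59.06.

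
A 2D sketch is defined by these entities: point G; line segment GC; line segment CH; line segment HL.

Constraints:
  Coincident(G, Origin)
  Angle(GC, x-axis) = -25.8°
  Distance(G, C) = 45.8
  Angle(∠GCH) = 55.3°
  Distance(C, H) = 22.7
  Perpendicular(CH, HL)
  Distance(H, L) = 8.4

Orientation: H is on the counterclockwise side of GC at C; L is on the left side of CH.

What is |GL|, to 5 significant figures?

29.448

G is at the origin; GC runs at -25.8° with length 45.8, so C = 45.8·(cos -25.8°, sin -25.8°) = (41.235, -19.934). ∠GCH = 55.3°, so CH runs at -25.8° + (180° − 55.3°) = 98.900° from the x-axis; with |CH| = 22.7, H = C + 22.7·(cos 98.900°, sin 98.900°) = (37.723, 2.4931). The perpendicularity gives HL at right angles to CH; with |HL| = 8.4 on the left of CH, L = H + 8.4·(-0.98796, -0.15471) = (29.424, 1.1935). Then |GL| = |L − G| = 29.448.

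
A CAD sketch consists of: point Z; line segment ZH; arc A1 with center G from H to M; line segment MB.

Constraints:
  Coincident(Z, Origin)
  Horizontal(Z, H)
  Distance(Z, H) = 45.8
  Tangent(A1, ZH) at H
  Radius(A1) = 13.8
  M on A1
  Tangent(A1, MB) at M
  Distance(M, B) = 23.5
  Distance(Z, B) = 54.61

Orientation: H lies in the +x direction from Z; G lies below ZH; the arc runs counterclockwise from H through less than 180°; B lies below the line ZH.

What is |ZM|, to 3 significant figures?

36.4

Checks: |GM| = 13.80 ✓; ∠(GM, MB) = 90.00° ✓; |MB| = 23.50 ✓; |ZB| = 54.61 ✓.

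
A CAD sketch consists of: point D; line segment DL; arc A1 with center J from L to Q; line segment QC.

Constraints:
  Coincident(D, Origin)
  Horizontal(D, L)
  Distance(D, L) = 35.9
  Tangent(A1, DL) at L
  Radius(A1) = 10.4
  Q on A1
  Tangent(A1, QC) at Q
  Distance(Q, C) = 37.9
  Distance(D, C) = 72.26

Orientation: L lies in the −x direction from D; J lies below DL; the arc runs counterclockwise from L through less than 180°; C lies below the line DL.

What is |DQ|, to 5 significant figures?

46.234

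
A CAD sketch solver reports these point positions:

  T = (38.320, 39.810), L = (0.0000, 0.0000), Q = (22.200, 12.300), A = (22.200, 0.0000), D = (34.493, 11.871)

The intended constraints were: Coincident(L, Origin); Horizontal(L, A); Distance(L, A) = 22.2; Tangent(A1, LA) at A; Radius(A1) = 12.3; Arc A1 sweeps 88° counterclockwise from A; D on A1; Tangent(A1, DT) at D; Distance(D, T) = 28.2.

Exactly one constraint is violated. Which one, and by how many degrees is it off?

Tangent(A1, DT) at D — off by 5.80°.

L = (0.00, 0.00) ✓; L.y = 0.00, A.y = 0.00 ✓; |LA| = 22.20 ✓; ∠(QA, AL) = 90.00° ✓; |QA| = 12.30 ✓; bearing(Q→D) − bearing(Q→A) = 88.00° ✓; |QD| = 12.30 ✓; ∠(QD, DT) = 95.80° ✗; |DT| = 28.20 ✓.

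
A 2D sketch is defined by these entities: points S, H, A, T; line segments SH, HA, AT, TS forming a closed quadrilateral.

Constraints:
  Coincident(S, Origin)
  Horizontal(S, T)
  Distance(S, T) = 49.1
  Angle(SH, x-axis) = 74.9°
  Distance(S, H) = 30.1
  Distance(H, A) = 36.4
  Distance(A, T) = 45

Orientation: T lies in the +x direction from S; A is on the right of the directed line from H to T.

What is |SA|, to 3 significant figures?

8.59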